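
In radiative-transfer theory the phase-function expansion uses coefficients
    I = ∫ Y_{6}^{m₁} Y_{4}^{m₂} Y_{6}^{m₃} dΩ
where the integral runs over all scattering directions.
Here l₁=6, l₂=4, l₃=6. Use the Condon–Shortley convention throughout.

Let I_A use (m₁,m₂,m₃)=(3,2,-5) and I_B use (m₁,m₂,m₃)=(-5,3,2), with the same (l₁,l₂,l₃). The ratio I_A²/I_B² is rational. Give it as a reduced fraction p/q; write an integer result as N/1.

l's match ⇒ only the (l;m) 3-j factors differ between A and B.
A: triangle coeff Δ(6,4,6) = 1/15315300; Σ_t [2,3]: t=2:+1/483840 t=3:−1/1451520 = 1/725760; (3j)²=24/1547 [(6 4 6; 3 2 -5)], sign=-1
B: triangle coeff Δ(6,4,6) = 1/15315300; Σ_t [3,4]: t=3:−1/5806080 t=4:+1/725760 = 1/829440; (3j)²=49/2652 [(6 4 6; -5 3 2)], sign=+1
I_A²/I_B² = (24/1547)/(49/2652) = 288/343

288/343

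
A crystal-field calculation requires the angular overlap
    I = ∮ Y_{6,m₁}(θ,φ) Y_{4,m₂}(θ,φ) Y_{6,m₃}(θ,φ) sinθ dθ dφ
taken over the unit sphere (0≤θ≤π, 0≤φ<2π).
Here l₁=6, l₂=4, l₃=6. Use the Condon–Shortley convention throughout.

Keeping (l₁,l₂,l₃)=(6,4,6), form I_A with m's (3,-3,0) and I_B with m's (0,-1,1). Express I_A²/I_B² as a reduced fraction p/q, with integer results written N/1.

63/10

Shared (l₁,l₂,l₃)=(6,4,6): N and (l;000)² cancel in I_A²/I_B².
A: Δ = 4!·8!·4!/17! = 1/15315300; Racah Σ t=0..1: t=0:+1/103680 t=1:−1/207360 = 1/207360; ⇒ 3j(6 4 6; 3 -3 0)² = 21/2431, sgn +1
B: Δ = 4!·8!·4!/17! = 1/15315300; Racah Σ t=0..3: t=0:+1/207360 t=1:−1/17280 t=2:+1/13824 t=3:−1/103680 = 1/103680; ⇒ 3j(6 4 6; 0 -1 1)² = 10/7293, sgn -1
I_A²/I_B² = (21/2431)/(10/7293) = 63/10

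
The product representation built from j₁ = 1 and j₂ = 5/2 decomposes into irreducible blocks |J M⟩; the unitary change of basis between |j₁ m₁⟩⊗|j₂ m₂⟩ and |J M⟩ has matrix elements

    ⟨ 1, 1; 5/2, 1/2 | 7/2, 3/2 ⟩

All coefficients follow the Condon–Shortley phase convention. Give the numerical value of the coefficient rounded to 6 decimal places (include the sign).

triangle: 0!·2!·5!/8! = 240/40320
(j±m)!: 2!·0!·3!·2!·5!·2! = 5760
prefactor² = (2J+1)·Δ·N² = 1920/7
  k=0: +1/(0!·0!·0!·3!·2!·2!) = 1/24
Σ = 1/24  ⇒  CG² = 1920/7·(1/24)² = 10/21
CG = +√(10/21) = +0.690066

+0.690066  (= +√(10/21))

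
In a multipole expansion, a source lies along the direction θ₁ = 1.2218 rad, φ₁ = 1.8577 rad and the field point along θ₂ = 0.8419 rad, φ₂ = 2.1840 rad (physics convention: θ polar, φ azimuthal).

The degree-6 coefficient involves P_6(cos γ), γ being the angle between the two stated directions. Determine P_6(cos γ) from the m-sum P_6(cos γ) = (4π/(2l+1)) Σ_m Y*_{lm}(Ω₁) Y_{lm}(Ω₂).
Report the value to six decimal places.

Summing Y*_{l m}(θ₁,φ₁)·Y_{l m}(θ₂,φ₂) over m ∈ [−6, 6]; prefactor 4π/(2·6+1) = 0.966644:
  m=-6: (0.04992 - 0.32890j) × (0.07147 - 0.04261j) = -0.01045 - 0.02563j  (running Σ = -0.01045 - 0.02563j)
  m=-5: (-0.41545 + 0.05697j) × (-0.01943 + 0.25663j) = -0.00655 - 0.10772j  (running Σ = -0.01699 - 0.13336j)
  m=-4: (0.03271 + 0.07262j) × (-0.33082 - 0.27236j) = 0.00896 - 0.03293j  (running Σ = -0.00804 - 0.16629j)
  m=-3: (-0.24021 + 0.20650j) × (0.32631 - 0.08989j) = -0.05982 + 0.08898j  (running Σ = -0.06786 - 0.07731j)
  m=-2: (0.15787 + 0.10204j) × (0.03003 - 0.08372j) = 0.01328 - 0.01015j  (running Σ = -0.05457 - 0.08746j)
  m=-1: (-0.07280 + 0.24674j) × (0.21370 + 0.30368j) = -0.09048 + 0.03062j  (running Σ = -0.14506 - 0.05684j)
  m=0: (0.21233 + 0.00000j) × (-0.01553 + 0.00000j) = -0.00330 + 0.00000j  (running Σ = -0.14835 - 0.05684j)
  m=1: (0.07280 + 0.24674j) × (-0.21370 + 0.30368j) = -0.09048 - 0.03062j  (running Σ = -0.23884 - 0.08746j)
  m=2: (0.15787 - 0.10204j) × (0.03003 + 0.08372j) = 0.01328 + 0.01015j  (running Σ = -0.22556 - 0.07731j)
  m=3: (0.24021 + 0.20650j) × (-0.32631 - 0.08989j) = -0.05982 - 0.08898j  (running Σ = -0.28538 - 0.16629j)
  m=4: (0.03271 - 0.07262j) × (-0.33082 + 0.27236j) = 0.00896 + 0.03293j  (running Σ = -0.27642 - 0.13336j)
  m=5: (0.41545 + 0.05697j) × (0.01943 + 0.25663j) = -0.00655 + 0.10772j  (running Σ = -0.28296 - 0.02563j)
  m=6: (0.04992 + 0.32890j) × (0.07147 + 0.04261j) = -0.01045 + 0.02563j  (running Σ = -0.29341 - 0.00000j)
Σ over m = -0.29341 - 0.00000j; ×(4π/13) → -0.28362 - 0.00000j. Real part: -0.283624

-0.283624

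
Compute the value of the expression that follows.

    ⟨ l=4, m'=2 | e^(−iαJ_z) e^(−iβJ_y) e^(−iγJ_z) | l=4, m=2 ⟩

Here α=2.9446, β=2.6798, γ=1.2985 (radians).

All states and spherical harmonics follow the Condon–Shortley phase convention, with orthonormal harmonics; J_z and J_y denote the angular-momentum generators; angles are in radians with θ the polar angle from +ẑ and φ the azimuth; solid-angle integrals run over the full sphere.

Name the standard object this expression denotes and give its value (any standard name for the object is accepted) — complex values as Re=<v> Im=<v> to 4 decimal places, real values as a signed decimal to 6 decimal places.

Wigner D-matrix element, Re=-0.0209 Im=-0.0285

This is a Wigner D-matrix element — the rotation-matrix element ⟨l m'| R(α,β,γ) |l m⟩ in the angular-momentum basis.
D^4_{2,2}(2.9446,2.6798,1.2985) = e^{-i·2·2.9446}·d^4_{2,2}(2.6798)·e^{-i·2·1.2985}. Compute d first:
c=cos(2.679800/2)=0.228850, s=sin(2.679800/2)=0.973462; N=√[720·2·720·2]=1440.000000
The bounds max(0,m−m')=0 and min(l+m,l−m')=2 give 3 terms
  k=0: (−1)^0·1440.0000/(1440)·0.2289^8·0.9735^0 = +0.000008
  k=1: (−1)^1·1440.0000/(120)·0.2289^6·0.9735^2 = -0.001634
  k=2: (−1)^2·1440.0000/(96)·0.2289^4·0.9735^4 = +0.036946
d^4_{2,2}(2.6798) = +0.000008 -0.001634 +0.036946 = +0.035320
D = (+0.923387+0.383871i)·(+0.035320)·(-0.855338-0.518070i) = -0.020872-0.028494i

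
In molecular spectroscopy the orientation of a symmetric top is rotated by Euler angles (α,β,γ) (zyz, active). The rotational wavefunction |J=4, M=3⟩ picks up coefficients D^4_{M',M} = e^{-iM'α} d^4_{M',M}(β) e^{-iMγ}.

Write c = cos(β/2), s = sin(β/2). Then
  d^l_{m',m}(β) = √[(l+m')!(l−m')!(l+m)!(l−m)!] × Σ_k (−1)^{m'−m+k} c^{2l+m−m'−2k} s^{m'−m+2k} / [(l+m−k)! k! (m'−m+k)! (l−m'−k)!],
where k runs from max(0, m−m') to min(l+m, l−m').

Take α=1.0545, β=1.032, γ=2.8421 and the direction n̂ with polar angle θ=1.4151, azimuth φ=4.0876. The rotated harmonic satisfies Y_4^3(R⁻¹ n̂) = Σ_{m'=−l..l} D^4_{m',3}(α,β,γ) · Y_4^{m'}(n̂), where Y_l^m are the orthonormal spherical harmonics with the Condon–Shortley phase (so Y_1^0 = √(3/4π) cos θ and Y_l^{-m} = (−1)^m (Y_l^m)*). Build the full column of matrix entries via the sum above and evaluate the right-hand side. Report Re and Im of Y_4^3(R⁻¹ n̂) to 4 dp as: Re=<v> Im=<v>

Need the full column D^4_{m',3} for m'=−4..4 at α=1.0545, β=1.0320, γ=2.8421.
cos(β/2)=0.869800, sin(β/2)=0.493405
d^4_{-4,3}: single k=7 term ⇒ +0.017514;  D = -0.006886+0.016104i
d^4_{-3,3}: k∈[6..7] ⇒ +0.076411 -0.003513 = +0.072899;  D = +0.044141+0.058015i
d^4_{-2,3}: k∈[5..6] ⇒ +0.216003 -0.023169 = +0.192834;  D = +0.191103-0.025784i
d^4_{-1,3}: k∈[4..5] ⇒ +0.448756 -0.086642 = +0.362113;  D = +0.135049-0.335988i
d^4_{0,3}: k∈[3..4] ⇒ +0.707572 -0.227687 = +0.479885;  D = -0.298873-0.375452i
d^4_{1,3}: k∈[2..3] ⇒ +0.836744 -0.448756 = +0.387989;  D = -0.383276+0.060290i
d^4_{2,3}: k∈[1..2] ⇒ +0.695348 -0.671262 = +0.024086;  D = -0.008491+0.022540i
d^4_{3,3}: k∈[0..1] ⇒ +0.327608 -0.737939 = -0.410331;  D = -0.262526-0.315360i
d^4_{4,3}: single k=0 term ⇒ -0.525634;  D = -0.517335+0.093033i
Y_4^{m'}(θ=1.4151,φ=4.0876) and Σ D·Y over m':
  (-0.0069+0.0161i)·(-0.3375+0.2525i)  (+0.0441+0.0580i)·(+0.1786+0.0559i)  (+0.1911-0.0258i)·(+0.0857+0.2576i)  (+0.1350-0.3360i)·(+0.1200-0.1665i)  (-0.2989-0.3755i)·(+0.2432+0.0000i)  (-0.3833+0.0603i)·(-0.1200-0.1665i)  (-0.0085+0.0225i)·(+0.0857-0.2576i)  (-0.2625-0.3154i)·(-0.1786+0.0559i)  (-0.5173+0.0930i)·(-0.3375-0.2525i)
Y_4^3(R⁻¹ n̂) = +0.237251+0.100130i

Re=0.2373 Im=0.1001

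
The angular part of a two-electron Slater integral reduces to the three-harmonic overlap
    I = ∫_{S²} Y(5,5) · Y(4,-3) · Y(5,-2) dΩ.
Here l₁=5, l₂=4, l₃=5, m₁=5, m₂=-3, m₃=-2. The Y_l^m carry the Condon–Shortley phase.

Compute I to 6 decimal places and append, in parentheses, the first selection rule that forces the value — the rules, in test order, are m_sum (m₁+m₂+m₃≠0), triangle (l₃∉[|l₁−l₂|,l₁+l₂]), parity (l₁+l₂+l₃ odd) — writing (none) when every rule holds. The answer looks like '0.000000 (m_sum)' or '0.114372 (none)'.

0.140629 (none)

Rules hold: Σm=0, L=14 even, 1≤5≤9.
N = 11·9·11 = 1089
Δ = 4!·6!·4!/15! = 1/3153150
Racah Σ t=0..4: t=0:+1/69120 t=1:−1/1728 t=2:+1/576 t=3:−1/1728 t=4:+1/69120 = 7/11520
⇒ 3j(5 4 5; 0 0 0)² = 2/143, sgn -1
Racah Σ t=0..0: t=0:+1/103680 = 1/103680
⇒ 3j(5 4 5; 5 -3 -2)² = 7/429, sgn -1
4πI² = N·(3j₀)²·(3jₘ)² = 42/169
I = +1·√(0.248521/4π) = 0.14062948
No selection rule forces the value: the integral is nonzero (none).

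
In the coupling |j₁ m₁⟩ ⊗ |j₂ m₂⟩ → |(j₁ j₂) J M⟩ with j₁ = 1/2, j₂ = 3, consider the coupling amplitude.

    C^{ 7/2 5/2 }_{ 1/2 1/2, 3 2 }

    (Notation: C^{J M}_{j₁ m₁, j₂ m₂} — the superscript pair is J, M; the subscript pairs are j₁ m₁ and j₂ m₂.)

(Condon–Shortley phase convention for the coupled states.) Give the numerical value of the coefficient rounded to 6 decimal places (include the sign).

+0.925820  (= +√(6/7))

√[8·0!1!6!/8! · 1!0!5!1!6!1!] = √(86400/7)
  +(−1)^0/∏(0,0,0,5,1,1)! = 1/120  (running 1/120)
⟨..|..⟩ = √(86400/7)·(1/120) = +0.925820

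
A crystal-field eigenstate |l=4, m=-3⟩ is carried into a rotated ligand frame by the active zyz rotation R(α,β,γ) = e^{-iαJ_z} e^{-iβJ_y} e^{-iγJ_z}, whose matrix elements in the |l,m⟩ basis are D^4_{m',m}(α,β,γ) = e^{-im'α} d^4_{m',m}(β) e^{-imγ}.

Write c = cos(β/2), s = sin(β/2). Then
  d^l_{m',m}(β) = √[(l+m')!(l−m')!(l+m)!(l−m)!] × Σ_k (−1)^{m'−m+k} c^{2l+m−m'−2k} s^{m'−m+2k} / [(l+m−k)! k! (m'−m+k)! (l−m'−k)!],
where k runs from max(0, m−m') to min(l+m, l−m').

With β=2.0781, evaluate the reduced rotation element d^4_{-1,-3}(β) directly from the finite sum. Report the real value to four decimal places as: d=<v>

d=-0.3824

d^4_{-1,-3}(β=2.0781) via the finite sum:
With c≡cos(β/2)=0.507039 and s≡sin(β/2)=0.861923, N=[6·120·1·5040]^{1/2}=1904.940944
k∈{0,1} keeps every argument non-negative
  k=0: (−1)^2·1904.9409/(240)·0.5070^6·0.8619^2 = +0.100198
  k=1: (−1)^3·1904.9409/(144)·0.5070^4·0.8619^4 = -0.482569
d^4_{-1,-3}(2.0781) = +0.100198 -0.482569 = -0.382371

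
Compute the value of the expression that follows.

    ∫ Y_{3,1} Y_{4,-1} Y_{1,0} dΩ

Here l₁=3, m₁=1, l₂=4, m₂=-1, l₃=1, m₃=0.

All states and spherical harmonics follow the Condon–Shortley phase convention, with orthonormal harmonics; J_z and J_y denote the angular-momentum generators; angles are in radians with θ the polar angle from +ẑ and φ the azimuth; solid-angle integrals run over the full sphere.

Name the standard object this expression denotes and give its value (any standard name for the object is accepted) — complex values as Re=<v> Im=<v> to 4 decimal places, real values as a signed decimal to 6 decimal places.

This is a Gaunt coefficient — the integral of a triple product of spherical harmonics over the sphere.
m-sum 0 ✓  L=8 even ✓  1≤1≤7 ✓
Π(2lᵢ+1) = 7×9×3 = 189
triangle coeff Δ(3,4,1) = 1/252
Σ_t [3,3]: t=3:−1/36 = -1/36
(3j)²=4/63 [(3 4 1; 0 0 0)], sign=+1
Σ_t [2,2]: t=2:+1/48 = 1/48
(3j)²=5/84 [(3 4 1; 1 -1 0)], sign=-1
⇒ 4πI² = 5/7
I = (-1)√(5/7/(4π)) = -0.23841361

Gaunt coefficient, -0.238414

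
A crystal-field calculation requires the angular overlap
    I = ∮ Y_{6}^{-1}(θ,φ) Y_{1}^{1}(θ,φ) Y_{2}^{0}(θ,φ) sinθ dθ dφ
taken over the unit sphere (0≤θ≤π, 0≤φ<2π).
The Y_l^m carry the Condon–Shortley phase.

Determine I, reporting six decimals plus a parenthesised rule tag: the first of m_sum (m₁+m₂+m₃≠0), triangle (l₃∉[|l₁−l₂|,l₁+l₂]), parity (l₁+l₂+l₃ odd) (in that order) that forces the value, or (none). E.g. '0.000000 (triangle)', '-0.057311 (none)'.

0.000000 (triangle)

triangle: need 5≤l₃≤7, have 2; I=0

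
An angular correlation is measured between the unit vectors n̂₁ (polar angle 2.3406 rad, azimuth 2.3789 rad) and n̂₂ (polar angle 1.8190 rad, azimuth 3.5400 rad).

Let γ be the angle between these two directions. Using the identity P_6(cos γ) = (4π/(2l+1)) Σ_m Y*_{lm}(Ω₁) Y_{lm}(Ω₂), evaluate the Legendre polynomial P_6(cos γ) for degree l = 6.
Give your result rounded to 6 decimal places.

0.328375

Summing Y*_{l m}(θ₁,φ₁)·Y_{l m}(θ₂,φ₂) over m ∈ [−6, 6]; prefactor 4π/(2·6+1) = 0.966644:
  m=-6: (-0.008992, 0.065599) × (-0.292942, -0.273533) = (0.020578, -0.016757)  (running Σ = (0.020578, -0.016757))
  m=-5: (-0.174003, 0.138385) × (-0.143872, -0.321100) = (0.069470, 0.035963)  (running Σ = (0.090048, 0.019206))
  m=-4: (-0.408843, -0.037234) × (0.002418, 0.105864) = (0.002953, -0.043372)  (running Σ = (0.093001, -0.024166))
  m=-3: (-0.256903, -0.294523) × (-0.124902, 0.316776) = (0.125385, -0.044594)  (running Σ = (0.218386, -0.068761))
  m=-2: (0.000184, -0.004050) × (0.007249, -0.007416) = (-0.000029, -0.000031)  (running Σ = (0.218357, -0.068791))
  m=-1: (-0.266260, 0.254435) × (0.299268, -0.125967) = (-0.047633, 0.109684)  (running Σ = (0.170725, 0.040893))
  m=0: (-0.114120, -0.000000) × (0.015274, 0.000000) = (-0.001743, -0.000000)  (running Σ = (0.168982, 0.040893))
  m=1: (0.266260, 0.254435) × (-0.299268, -0.125967) = (-0.047633, -0.109684)  (running Σ = (0.121349, -0.068791))
  m=2: (0.000184, 0.004050) × (0.007249, 0.007416) = (-0.000029, 0.000031)  (running Σ = (0.121320, -0.068761))
  m=3: (0.256903, -0.294523) × (0.124902, 0.316776) = (0.125385, 0.044594)  (running Σ = (0.246705, -0.024166))
  m=4: (-0.408843, 0.037234) × (0.002418, -0.105864) = (0.002953, 0.043372)  (running Σ = (0.249659, 0.019206))
  m=5: (0.174003, 0.138385) × (0.143872, -0.321100) = (0.069470, -0.035963)  (running Σ = (0.319129, -0.016757))
  m=6: (-0.008992, -0.065599) × (-0.292942, 0.273533) = (0.020578, 0.016757)  (running Σ = (0.339706, 0.000000))
Accumulated sum (0.339706, 0.000000); after 4π/(2l+1) scaling, (0.328375, 0.000000) ⇒ P_6 = 0.328375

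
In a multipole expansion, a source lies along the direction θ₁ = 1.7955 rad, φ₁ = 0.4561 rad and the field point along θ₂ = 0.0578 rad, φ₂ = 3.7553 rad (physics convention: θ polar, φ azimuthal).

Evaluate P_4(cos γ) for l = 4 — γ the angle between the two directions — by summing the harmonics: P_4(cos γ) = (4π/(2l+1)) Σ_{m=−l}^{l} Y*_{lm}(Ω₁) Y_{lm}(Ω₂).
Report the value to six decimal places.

0.111208

Summing Y*_{l m}(θ₁,φ₁)·Y_{l m}(θ₂,φ₂) over m ∈ [−4, 4]; prefactor 4π/(2·4+1) = 1.396263:
  m=-4: (-0.10028 + 0.38690j) × (-0.00000 - 0.00000j) = 0.00000 - 0.00000j  (running Σ = 0.00000 - 0.00000j)
  m=-3: (-0.05197 - 0.25311j) × (0.00006 + 0.00023j) = 0.00006 - 0.00003j  (running Σ = 0.00006 - 0.00003j)
  m=-2: (-0.12695 - 0.16405j) × (0.00225 - 0.00628j) = -0.00132 + 0.00043j  (running Σ = -0.00126 + 0.00040j)
  m=-1: (0.24471 + 0.12005j) × (-0.08870 + 0.06248j) = -0.02921 + 0.00464j  (running Σ = -0.03047 + 0.00504j)
  m=0: (0.16892 + 0.00000j) × (0.83220 + 0.00000j) = 0.14058 + 0.00000j  (running Σ = 0.11011 + 0.00504j)
  m=1: (-0.24471 + 0.12005j) × (0.08870 + 0.06248j) = -0.02921 - 0.00464j  (running Σ = 0.08091 + 0.00040j)
  m=2: (-0.12695 + 0.16405j) × (0.00225 + 0.00628j) = -0.00132 - 0.00043j  (running Σ = 0.07959 - 0.00003j)
  m=3: (0.05197 - 0.25311j) × (-0.00006 + 0.00023j) = 0.00006 + 0.00003j  (running Σ = 0.07965 - 0.00000j)
  m=4: (-0.10028 - 0.38690j) × (-0.00000 + 0.00000j) = 0.00000 + 0.00000j  (running Σ = 0.07965 + 0.00000j)
Total Σ_m = 0.07965 + 0.00000j. Multiply by 1.396263: 0.11121 + 0.00000j. P_4(cos γ) = 0.111208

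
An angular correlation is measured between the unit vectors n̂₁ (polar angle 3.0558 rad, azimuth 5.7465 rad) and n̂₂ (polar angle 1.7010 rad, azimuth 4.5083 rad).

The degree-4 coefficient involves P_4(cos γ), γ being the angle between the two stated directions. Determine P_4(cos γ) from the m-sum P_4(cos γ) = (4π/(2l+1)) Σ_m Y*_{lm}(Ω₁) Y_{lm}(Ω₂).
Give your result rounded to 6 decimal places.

0.285115

Addition theorem: P_4(cos γ) = (4π/9) Σ_m Y*_{lm}(Ω₁) Y_{lm}(Ω₂), m = −4…4:
  [-4]  conj(Y_{4,-4})(Ω₁) = -0.000013-0.000020i ; Y_{4,-4}(Ω₂) = +0.292950+0.311674i ; Δ = +0.000002-0.000010i
  [-3]  conj(Y_{4,-3})(Ω₁) = +0.000031+0.000784i ; Y_{4,-3}(Ω₂) = -0.091048+0.129643i ; Δ = -0.000104-0.000067i
  [-2]  conj(Y_{4,-2})(Ω₁) = +0.006972-0.012840i ; Y_{4,-2}(Ω₂) = +0.266244+0.115142i ; Δ = +0.003335-0.002616i
  [-1]  conj(Y_{4,-1})(Ω₁) = -0.137057+0.081540i ; Y_{4,-1}(Ω₂) = -0.035575+0.171882i ; Δ = -0.009139-0.026458i
  [+0]  conj(Y_{4,0})(Ω₁) = +0.815415-0.000000i ; Y_{4,0}(Ω₂) = +0.264911+0.000000i ; Δ = +0.216012+0.000000i
  [+1]  conj(Y_{4,1})(Ω₁) = +0.137057+0.081540i ; Y_{4,1}(Ω₂) = +0.035575+0.171882i ; Δ = -0.009139+0.026458i
  [+2]  conj(Y_{4,2})(Ω₁) = +0.006972+0.012840i ; Y_{4,2}(Ω₂) = +0.266244-0.115142i ; Δ = +0.003335+0.002616i
  [+3]  conj(Y_{4,3})(Ω₁) = -0.000031+0.000784i ; Y_{4,3}(Ω₂) = +0.091048+0.129643i ; Δ = -0.000104+0.000067i
  [+4]  conj(Y_{4,4})(Ω₁) = -0.000013+0.000020i ; Y_{4,4}(Ω₂) = +0.292950-0.311674i ; Δ = +0.000002+0.000010i
Σ over m = +0.204199+0.000000i; ×(4π/9) → +0.285115+0.000000i. Real part: 0.285115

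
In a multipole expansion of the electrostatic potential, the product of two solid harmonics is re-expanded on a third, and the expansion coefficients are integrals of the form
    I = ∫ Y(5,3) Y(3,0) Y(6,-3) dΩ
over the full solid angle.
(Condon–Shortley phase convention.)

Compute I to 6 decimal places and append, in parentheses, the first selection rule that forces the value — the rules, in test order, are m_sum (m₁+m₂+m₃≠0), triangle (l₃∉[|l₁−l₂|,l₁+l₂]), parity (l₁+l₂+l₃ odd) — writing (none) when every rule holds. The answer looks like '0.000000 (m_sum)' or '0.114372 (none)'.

Rules hold: Σm=0, L=14 even, 2≤6≤8.
N = 11·7·13 = 1001
Δ = 2!·8!·4!/15! = 1/675675
Racah Σ t=0..2: t=0:+1/8640 t=1:−1/2304 t=2:+1/8640 = -7/34560
⇒ 3j(5 3 6; 0 0 0)² = 7/429, sgn -1
Racah Σ t=0..2: t=0:+1/17280 t=1:−1/20160 t=2:+1/483840 = 1/96768
⇒ 3j(5 3 6; 3 0 -3)² = 1/1001, sgn -1
4πI² = N·(3j₀)²·(3jₘ)² = 7/429
I = +1·√(0.016317/4π) = 0.03603425
No selection rule forces the value: the integral is nonzero (none).

0.036034 (none)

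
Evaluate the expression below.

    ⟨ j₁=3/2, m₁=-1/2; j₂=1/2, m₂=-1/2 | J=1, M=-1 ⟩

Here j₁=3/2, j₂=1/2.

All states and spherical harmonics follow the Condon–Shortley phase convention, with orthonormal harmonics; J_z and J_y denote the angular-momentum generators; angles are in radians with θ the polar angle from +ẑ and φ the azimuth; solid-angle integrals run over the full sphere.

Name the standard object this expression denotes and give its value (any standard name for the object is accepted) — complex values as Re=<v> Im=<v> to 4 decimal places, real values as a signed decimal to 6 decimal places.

Clebsch–Gordan coefficient, +√(1/4) ≈ +0.500000

This is a Clebsch–Gordan (vector-coupling) coefficient.
j₁+j₂−J=1  J+j₁−j₂=2  J−j₁+j₂=0  j₁+j₂+J+1=4
(j₁±m₁, j₂±m₂, J±M) = (1,2,0,1,0,2)
P² = 1
sum k=0..0:
  [0] +1/2 = 1/2
S = 1/2
C² = P²·S² = 1/4 ; C = +0.500000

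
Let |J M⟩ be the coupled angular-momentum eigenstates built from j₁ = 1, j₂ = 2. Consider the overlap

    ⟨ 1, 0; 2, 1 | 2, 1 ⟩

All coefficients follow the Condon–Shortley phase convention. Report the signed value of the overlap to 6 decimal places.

-0.408248  (= −√(1/6))

triangle: 1!*1!*3!/6! = 6/720
(j±m)!: 1!*1!*3!*1!*3!*1! = 36
prefactor² = (2J+1)*Δ*N² = 3/2
  k=0: +1/(0!*1!*1!*3!*0!*0!) = 1/6
  k=1: −1/(1!*0!*0!*2!*1!*1!) = -1/2
Σ = -1/3  ⇒  CG² = 3/2*(-1/3)² = 1/6
CG = −√(1/6) = -0.408248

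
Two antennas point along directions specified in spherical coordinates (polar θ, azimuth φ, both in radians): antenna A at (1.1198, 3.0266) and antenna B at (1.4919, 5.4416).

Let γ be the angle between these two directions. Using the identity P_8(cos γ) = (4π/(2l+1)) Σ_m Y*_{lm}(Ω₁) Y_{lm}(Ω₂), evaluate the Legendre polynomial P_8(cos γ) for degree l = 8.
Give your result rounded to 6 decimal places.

Addition theorem: P_8(cos γ) = (4π/17) Σ_m Y*_{lm}(Ω₁) Y_{lm}(Ω₂), m = −8…8:
  [-8]  conj(Y_{8,-8})(Ω₁) = 0.13444 - 0.17654j ; Y_{8,-8}(Ω₂) = 0.45280 + 0.21845j ; Δ = 0.09944 - 0.05057j
  [-7]  conj(Y_{8,-7})(Ω₁) = -0.29795 + 0.30984j ; Y_{8,-7}(Ω₂) = 0.14692 - 0.06075j ; Δ = -0.02495 + 0.06362j
  [-6]  conj(Y_{8,-6})(Ω₁) = 0.28540 - 0.23553j ; Y_{8,-6}(Ω₂) = -0.11082 + 0.31616j ; Δ = 0.04284 + 0.11633j
  [-5]  conj(Y_{8,-5})(Ω₁) = 0.02641 - 0.01711j ; Y_{8,-5}(Ω₂) = 0.08865 + 0.16057j ; Δ = 0.00509 + 0.00272j
  [-4]  conj(Y_{8,-4})(Ω₁) = -0.31694 + 0.15701j ; Y_{8,-4}(Ω₂) = -0.27391 - 0.06262j ; Δ = 0.09665 - 0.02316j
  [-3]  conj(Y_{8,-3})(Ω₁) = 0.13891 - 0.04992j ; Y_{8,-3}(Ω₂) = -0.15800 + 0.11204j ; Δ = -0.01635 + 0.02345j
  [-2]  conj(Y_{8,-2})(Ω₁) = 0.27695 - 0.06484j ; Y_{8,-2}(Ω₂) = 0.02877 - 0.25498j ; Δ = -0.00856 - 0.07248j
  [-1]  conj(Y_{8,-1})(Ω₁) = -0.20781 + 0.02400j ; Y_{8,-1}(Ω₂) = -0.13177 - 0.14748j ; Δ = 0.03092 + 0.02748j
  [+0]  conj(Y_{8,0})(Ω₁) = -0.25658 + 0.00000j ; Y_{8,0}(Ω₂) = 0.24932 + 0.00000j ; Δ = -0.06397 + 0.00000j
  [+1]  conj(Y_{8,1})(Ω₁) = 0.20781 + 0.02400j ; Y_{8,1}(Ω₂) = 0.13177 - 0.14748j ; Δ = 0.03092 - 0.02748j
  [+2]  conj(Y_{8,2})(Ω₁) = 0.27695 + 0.06484j ; Y_{8,2}(Ω₂) = 0.02877 + 0.25498j ; Δ = -0.00856 + 0.07248j
  [+3]  conj(Y_{8,3})(Ω₁) = -0.13891 - 0.04992j ; Y_{8,3}(Ω₂) = 0.15800 + 0.11204j ; Δ = -0.01635 - 0.02345j
  [+4]  conj(Y_{8,4})(Ω₁) = -0.31694 - 0.15701j ; Y_{8,4}(Ω₂) = -0.27391 + 0.06262j ; Δ = 0.09665 + 0.02316j
  [+5]  conj(Y_{8,5})(Ω₁) = -0.02641 - 0.01711j ; Y_{8,5}(Ω₂) = -0.08865 + 0.16057j ; Δ = 0.00509 - 0.00272j
  [+6]  conj(Y_{8,6})(Ω₁) = 0.28540 + 0.23553j ; Y_{8,6}(Ω₂) = -0.11082 - 0.31616j ; Δ = 0.04284 - 0.11633j
  [+7]  conj(Y_{8,7})(Ω₁) = 0.29795 + 0.30984j ; Y_{8,7}(Ω₂) = -0.14692 - 0.06075j ; Δ = -0.02495 - 0.06362j
  [+8]  conj(Y_{8,8})(Ω₁) = 0.13444 + 0.17654j ; Y_{8,8}(Ω₂) = 0.45280 - 0.21845j ; Δ = 0.09944 + 0.05057j
Σ over m = 0.38616 - 0.00000j; ×(4π/17) → 0.28545 - 0.00000j. Real part: 0.285448

0.285448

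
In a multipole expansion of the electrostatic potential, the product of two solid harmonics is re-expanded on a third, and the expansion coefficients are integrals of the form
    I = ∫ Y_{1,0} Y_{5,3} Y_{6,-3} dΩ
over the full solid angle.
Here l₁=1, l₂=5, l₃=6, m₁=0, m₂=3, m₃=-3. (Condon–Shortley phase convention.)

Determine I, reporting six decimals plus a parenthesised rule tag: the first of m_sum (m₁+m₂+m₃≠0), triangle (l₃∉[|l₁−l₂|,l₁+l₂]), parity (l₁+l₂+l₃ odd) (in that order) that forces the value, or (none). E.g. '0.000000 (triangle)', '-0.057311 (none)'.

-0.212310 (none)

Rules hold: Σm=0, L=12 even, 4≤6≤6.
N = 3·11·13 = 429
Δ = 0!·2!·10!/13! = 1/858
Racah Σ t=0..0: t=0:+1/14400 = 1/14400
⇒ 3j(1 5 6; 0 0 0)² = 6/143, sgn +1
Racah Σ t=0..0: t=0:+1/80640 = 1/80640
⇒ 3j(1 5 6; 0 3 -3)² = 9/286, sgn -1
4πI² = N·(3j₀)²·(3jₘ)² = 81/143
I = -1·√(0.566434/4π) = -0.21230956
No selection rule forces the value: the integral is nonzero (none).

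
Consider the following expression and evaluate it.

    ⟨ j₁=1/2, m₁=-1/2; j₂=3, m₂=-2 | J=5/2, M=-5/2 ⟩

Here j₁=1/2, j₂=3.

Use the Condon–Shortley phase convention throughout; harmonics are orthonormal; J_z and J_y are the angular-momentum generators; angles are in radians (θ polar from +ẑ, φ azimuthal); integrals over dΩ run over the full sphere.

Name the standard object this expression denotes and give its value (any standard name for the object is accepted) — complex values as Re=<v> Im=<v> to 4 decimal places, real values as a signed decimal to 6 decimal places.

This is a Clebsch–Gordan (vector-coupling) coefficient.
j₁+j₂−J=1  J+j₁−j₂=0  J−j₁+j₂=5  j₁+j₂+J+1=7
(j₁±m₁, j₂±m₂, J±M) = (0,1,1,5,0,5)
P² = 14400/7
sum k=1..1:
  [1] −1/120 = -1/120
S = -1/120
C² = P²·S² = 1/7 ; C = -0.377964

Clebsch–Gordan coefficient, −√(1/7) ≈ -0.377964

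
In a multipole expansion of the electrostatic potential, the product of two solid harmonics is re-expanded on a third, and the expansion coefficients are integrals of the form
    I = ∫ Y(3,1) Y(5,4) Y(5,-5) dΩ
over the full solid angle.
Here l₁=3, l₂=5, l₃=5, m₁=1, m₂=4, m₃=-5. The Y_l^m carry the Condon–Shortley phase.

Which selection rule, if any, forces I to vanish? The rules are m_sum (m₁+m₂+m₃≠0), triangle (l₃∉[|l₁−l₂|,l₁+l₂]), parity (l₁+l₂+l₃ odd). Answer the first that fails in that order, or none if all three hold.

Σmᵢ = 0  ✓
l₃∈[|l₁−l₂|,l₁+l₂]=[2,8], have l₃=5  ✓
Σlᵢ = 13 ⇒ odd  ✗

parity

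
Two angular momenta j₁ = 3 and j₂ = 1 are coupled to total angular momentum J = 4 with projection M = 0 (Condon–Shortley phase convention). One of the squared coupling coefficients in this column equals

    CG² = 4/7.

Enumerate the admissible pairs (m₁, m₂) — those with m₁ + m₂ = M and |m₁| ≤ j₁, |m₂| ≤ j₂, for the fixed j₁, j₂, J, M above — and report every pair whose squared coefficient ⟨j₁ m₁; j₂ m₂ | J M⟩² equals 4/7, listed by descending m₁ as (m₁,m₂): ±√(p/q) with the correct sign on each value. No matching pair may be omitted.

Admissible pairs with m₁+m₂ = M = 0: (-1,1), (0,0), (1,-1)
  (m₁,m₂)=(1,-1): CG² = 3/14, CG = +√(3/14)
  (m₁,m₂)=(0,0): CG² = 4/7, CG = +√(4/7)   ← matches the target
  (m₁,m₂)=(-1,1): CG² = 3/14, CG = +√(3/14)
Pairs with CG² = 4/7: (0,0): +√(4/7)

(0,0): +√(4/7)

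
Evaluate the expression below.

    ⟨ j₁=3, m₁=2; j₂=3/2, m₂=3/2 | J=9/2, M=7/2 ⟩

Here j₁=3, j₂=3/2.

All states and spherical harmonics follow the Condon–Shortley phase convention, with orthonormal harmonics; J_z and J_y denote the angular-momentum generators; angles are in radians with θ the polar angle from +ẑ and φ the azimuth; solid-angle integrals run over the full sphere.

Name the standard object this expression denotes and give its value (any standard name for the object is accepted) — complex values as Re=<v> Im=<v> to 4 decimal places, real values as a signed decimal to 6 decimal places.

This is a Clebsch–Gordan (vector-coupling) coefficient.
triangle: 0!×6!×3!/10! = 4320/3628800
(j±m)!: 5!×1!×3!×0!×8!×1! = 29030400
prefactor² = (2J+1)×Δ×N² = 345600
  k=0: +1/(0!×0!×1!×3!×5!×0!) = 1/720
Σ = 1/720  ⇒  CG² = 345600×(1/720)² = 2/3
CG = +√(2/3) = +0.816497

Clebsch–Gordan coefficient, +√(2/3) ≈ +0.816497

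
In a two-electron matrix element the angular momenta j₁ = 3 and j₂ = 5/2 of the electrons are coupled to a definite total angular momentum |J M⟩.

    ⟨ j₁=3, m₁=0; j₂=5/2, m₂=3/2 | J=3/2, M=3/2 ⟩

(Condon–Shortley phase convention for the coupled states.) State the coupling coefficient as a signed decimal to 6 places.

j₁+j₂−J=4  J+j₁−j₂=2  J−j₁+j₂=1  j₁+j₂+J+1=8
(j₁±m₁, j₂±m₂, J±M) = (3,3,4,1,3,0)
P² = 864/35
sum k=3..3:
  [3] −1/12 = -1/12
S = -1/12
C² = P²·S² = 6/35 ; C = -0.414039

−√(6/35) ≈ -0.414039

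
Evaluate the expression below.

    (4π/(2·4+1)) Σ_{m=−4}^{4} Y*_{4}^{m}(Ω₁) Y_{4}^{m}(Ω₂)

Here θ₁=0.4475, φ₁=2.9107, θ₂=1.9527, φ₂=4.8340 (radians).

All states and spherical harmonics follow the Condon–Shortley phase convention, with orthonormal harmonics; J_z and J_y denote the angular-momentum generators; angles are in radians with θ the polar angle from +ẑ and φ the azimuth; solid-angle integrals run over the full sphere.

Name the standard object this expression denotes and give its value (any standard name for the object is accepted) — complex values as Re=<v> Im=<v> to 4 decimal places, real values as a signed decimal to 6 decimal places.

Legendre polynomial (addition theorem), -0.247737

This sum is the spherical-harmonic addition theorem: it equals the Legendre polynomial P_l(cos γ) of the angle γ between the two directions.
Expand P_4 via completeness: Σ_{m} conj(Y_{4,m}) at Ω₁ times Y_{4,m} at Ω₂ —
  m=-4: (+0.009355-0.012377i) × (+0.290074-0.153400i) = +0.000815-0.005025i  (running Σ = +0.000815-0.005025i)
  m=-3: (-0.070356+0.058385i) × (+0.132995+0.348218i) = -0.029688-0.016734i  (running Σ = -0.028873-0.021760i)
  m=-2: (+0.262957-0.130867i) × (+0.007752-0.001924i) = +0.001787-0.001520i  (running Σ = -0.027086-0.023280i)
  m=-1: (-0.483152+0.113582i) × (+0.040246+0.329310i) = -0.056849-0.154535i  (running Σ = -0.083935-0.177815i)
  m=0: (+0.183796-0.000000i) × (-0.052010+0.000000i) = -0.009559+0.000000i  (running Σ = -0.093494-0.177815i)
  m=1: (+0.483152+0.113582i) × (-0.040246+0.329310i) = -0.056849+0.154535i  (running Σ = -0.150342-0.023280i)
  m=2: (+0.262957+0.130867i) × (+0.007752+0.001924i) = +0.001787+0.001520i  (running Σ = -0.148556-0.021760i)
  m=3: (+0.070356+0.058385i) × (-0.132995+0.348218i) = -0.029688+0.016734i  (running Σ = -0.178243-0.005025i)
  m=4: (+0.009355+0.012377i) × (+0.290074+0.153400i) = +0.000815+0.005025i  (running Σ = -0.177428+0.000000i)
Σ over m = -0.177428+0.000000i; ×(4π/9) → -0.247737+0.000000i. Real part: -0.247737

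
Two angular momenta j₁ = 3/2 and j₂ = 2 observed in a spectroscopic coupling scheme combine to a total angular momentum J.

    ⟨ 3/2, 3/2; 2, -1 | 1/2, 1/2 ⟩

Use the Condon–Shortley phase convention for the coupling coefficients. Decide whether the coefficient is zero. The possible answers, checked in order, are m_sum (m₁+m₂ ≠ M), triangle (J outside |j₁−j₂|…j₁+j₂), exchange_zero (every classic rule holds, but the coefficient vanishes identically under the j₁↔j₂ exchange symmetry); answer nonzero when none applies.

nonzero

m-sum: m₁+m₂ = 3/2+(-1) = 1/2, M = 1/2  ✓
triangle: |j₁−j₂| = 1/2 ≤ J = 1/2 ≤ j₁+j₂ = 7/2  ✓
exchange: j₁≠j₂ or m₁≠m₂ — the exchange symmetry imposes no constraint here
value check: CG = +√(1/10) = +0.316228 ≠ 0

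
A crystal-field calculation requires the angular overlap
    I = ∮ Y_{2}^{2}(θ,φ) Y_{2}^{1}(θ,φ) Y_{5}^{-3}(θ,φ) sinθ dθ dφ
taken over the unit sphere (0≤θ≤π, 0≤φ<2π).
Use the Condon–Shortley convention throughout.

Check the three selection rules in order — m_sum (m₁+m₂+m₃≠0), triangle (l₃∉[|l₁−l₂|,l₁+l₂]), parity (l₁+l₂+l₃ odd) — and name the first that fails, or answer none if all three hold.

m₁+m₂+m₃ = 2 + 1 − 3 = 0  ✓
triangle: need |l₁−l₂| ≤ l₃ ≤ l₁+l₂ = [0,4]; l₃=5 is outside  ✗
parity: l₁+l₂+l₃ = 9 is odd

triangle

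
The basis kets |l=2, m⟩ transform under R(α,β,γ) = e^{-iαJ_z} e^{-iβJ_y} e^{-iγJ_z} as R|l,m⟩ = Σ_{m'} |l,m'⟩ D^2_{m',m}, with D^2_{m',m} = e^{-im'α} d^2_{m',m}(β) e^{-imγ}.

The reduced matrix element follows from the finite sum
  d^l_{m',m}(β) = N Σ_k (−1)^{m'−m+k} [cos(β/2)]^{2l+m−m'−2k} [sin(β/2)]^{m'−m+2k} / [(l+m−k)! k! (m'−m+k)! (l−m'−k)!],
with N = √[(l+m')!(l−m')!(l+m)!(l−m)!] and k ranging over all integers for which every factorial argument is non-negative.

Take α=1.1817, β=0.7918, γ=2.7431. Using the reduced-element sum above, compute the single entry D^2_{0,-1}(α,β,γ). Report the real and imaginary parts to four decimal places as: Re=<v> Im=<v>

Split into d^2_{0,-1}(β=0.7918) × two z-phases.
c=cos(0.791800/2)=0.922650, s=sin(0.791800/2)=0.385639; N=√[2·2·1·6]=4.898979
k∈{0,1} keeps every argument non-negative
  k=0: (−1)^1·4.8990/(2)·0.9226^3·0.3856^1 = -0.741937
  k=1: (−1)^2·4.8990/(2)·0.9226^1·0.3856^3 = +0.129615
d^2_{0,-1}(0.7918) = -0.741937 +0.129615 = -0.612322
Phases: e^{-i·(0)·1.1817}=+1.000000+0.000000i, e^{-i·(-1)·2.7431}=-0.921647+0.388030i ⇒ D=+0.564345-0.237599i

Re=0.5643 Im=-0.2376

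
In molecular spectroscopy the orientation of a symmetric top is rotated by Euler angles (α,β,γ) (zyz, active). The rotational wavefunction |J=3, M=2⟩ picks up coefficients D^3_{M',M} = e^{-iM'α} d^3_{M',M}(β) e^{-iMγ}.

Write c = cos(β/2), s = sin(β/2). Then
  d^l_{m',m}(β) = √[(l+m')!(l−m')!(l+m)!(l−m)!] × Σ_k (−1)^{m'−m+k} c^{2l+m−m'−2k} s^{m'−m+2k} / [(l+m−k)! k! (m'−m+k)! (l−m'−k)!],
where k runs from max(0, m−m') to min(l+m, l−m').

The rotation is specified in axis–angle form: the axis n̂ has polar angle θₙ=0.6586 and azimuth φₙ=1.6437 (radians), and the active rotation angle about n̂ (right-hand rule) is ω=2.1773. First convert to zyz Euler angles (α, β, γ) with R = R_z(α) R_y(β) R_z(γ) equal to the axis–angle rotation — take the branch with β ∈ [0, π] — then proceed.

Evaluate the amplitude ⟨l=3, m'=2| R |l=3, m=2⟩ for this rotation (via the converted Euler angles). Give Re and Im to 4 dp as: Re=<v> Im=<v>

Axis–angle → zyz. n̂ = (sinθₙcosφₙ, sinθₙsinφₙ, cosθₙ) = (-0.044578, +0.610385, +0.790850), ω = 2.1773.
R = I cosω + sinω [n̂]ₓ + (1−cosω) n̂n̂ᵀ gives
  R = [-0.566878, -0.692518, +0.446170; +0.607079, +0.014935, +0.794501; -0.556870, +0.721246, +0.411947]
β = atan2(√(R₁₃²+R₂₃²), R₃₃) = 1.146207; α = atan2(R₂₃, R₁₃) mod 2π = 1.059112; γ = atan2(R₃₂, −R₃₁) mod 2π = 0.913304
Split into d^3_{2,2}(β=1.1462) × two z-phases.
c=cos(1.146207/2)=0.840222, s=sin(1.146207/2)=0.542242; N=√[120·1·120·1]=120.000000
k: max(0,(2)−(2))=0 … min(3+(2),3−(2))=1
  k=0: (−1)^0·120.0000/(120)·0.8402^6·0.5422^0 = +0.351856
  k=1: (−1)^1·120.0000/(24)·0.8402^4·0.5422^2 = -0.732712
d^3_{2,2}(1.1462) = +0.351856 -0.732712 = -0.380856
Attach z-rotation phases: D = e^{-i(2)(1.0591)}·(-0.380856)·e^{-i(2)(0.9133)} = +0.264459-0.274067i

Re=0.2645 Im=-0.2741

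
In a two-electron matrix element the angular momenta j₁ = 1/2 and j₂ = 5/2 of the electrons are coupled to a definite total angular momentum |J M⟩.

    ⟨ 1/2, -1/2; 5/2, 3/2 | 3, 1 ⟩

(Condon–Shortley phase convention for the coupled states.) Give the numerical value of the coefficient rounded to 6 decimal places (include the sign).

+√(1/3) = +0.577350

triangle: 0!×1!×5!/7! = 120/5040
(j±m)!: 0!×1!×4!×1!×4!×2! = 1152
prefactor² = (2J+1)×Δ×N² = 192
  k=0: +1/(0!×0!×1!×4!×0!×1!) = 1/24
Σ = 1/24  ⇒  CG² = 192×(1/24)² = 1/3
CG = +√(1/3) = +0.577350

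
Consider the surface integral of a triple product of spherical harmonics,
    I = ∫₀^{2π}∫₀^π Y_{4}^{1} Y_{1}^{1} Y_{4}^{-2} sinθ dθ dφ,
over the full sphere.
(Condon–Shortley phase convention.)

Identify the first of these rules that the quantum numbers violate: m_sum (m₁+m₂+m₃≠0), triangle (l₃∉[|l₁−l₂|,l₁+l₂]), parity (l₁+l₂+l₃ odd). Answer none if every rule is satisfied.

Σmᵢ = 0  ✓
l₃∈[|l₁−l₂|,l₁+l₂]=[3,5], have l₃=4  ✓
Σlᵢ = 9 ⇒ odd  ✗

parity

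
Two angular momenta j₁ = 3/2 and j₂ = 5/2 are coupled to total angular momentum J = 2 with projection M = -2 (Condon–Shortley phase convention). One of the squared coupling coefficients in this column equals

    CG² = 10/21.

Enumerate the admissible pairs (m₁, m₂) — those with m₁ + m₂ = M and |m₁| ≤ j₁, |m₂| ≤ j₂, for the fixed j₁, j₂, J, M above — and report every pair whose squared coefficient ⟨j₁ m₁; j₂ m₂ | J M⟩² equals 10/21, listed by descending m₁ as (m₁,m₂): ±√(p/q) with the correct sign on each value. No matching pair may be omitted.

Admissible pairs with m₁+m₂ = M = -2: (-3/2,-1/2), (-1/2,-3/2), (1/2,-5/2)
  (m₁,m₂)=(1/2,-5/2): CG² = 10/21, CG = +√(10/21)   ← matches the target
  (m₁,m₂)=(-1/2,-3/2): CG² = 8/21, CG = −√(8/21)
  (m₁,m₂)=(-3/2,-1/2): CG² = 1/7, CG = +√(1/7)
Pairs with CG² = 10/21: (1/2,-5/2): +√(10/21)

(1/2,-5/2): +√(10/21)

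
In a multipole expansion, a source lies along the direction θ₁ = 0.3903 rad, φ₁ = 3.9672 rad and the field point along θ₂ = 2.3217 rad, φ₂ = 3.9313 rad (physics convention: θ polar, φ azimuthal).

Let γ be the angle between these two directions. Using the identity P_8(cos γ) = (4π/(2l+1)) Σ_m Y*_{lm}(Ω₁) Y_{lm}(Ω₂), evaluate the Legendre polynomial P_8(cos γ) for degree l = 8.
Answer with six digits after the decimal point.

Expand P_8 via completeness: Σ_{m} conj(Y_{8,m}) at Ω₁ times Y_{8,m} at Ω₂ —
  term(m=-8) = +0.000009+0.000003i   from Y*(Ω₁)=+0.000215+0.000072i, Y(Ω₂)=+0.042033-0.001450i
  term(m=-7) = -0.000335-0.000086i   from Y*(Ω₁)=-0.001927+0.001062i, Y(Ω₂)=+0.114321+0.107624i
  term(m=-6) = +0.004536+0.000993i   from Y*(Ω₁)=+0.003227-0.013114i, Y(Ω₂)=+0.008889+0.343720i
  term(m=-5) = -0.026756-0.004855i   from Y*(Ω₁)=+0.032506+0.049147i, Y(Ω₂)=-0.319214+0.333275i
  term(m=-4) = +0.053202+0.007693i   from Y*(Ω₁)=-0.184074-0.029864i, Y(Ω₂)=-0.288219+0.004968i
  term(m=-3) = +0.062360+0.006742i   from Y*(Ω₁)=+0.325282-0.254948i, Y(Ω₂)=+0.108694+0.105919i
  term(m=-2) = -0.213509-0.015356i   from Y*(Ω₁)=-0.045317+0.562302i, Y(Ω₂)=+0.003270+0.379442i
  term(m=-1) = +0.005576+0.000200i   from Y*(Ω₁)=-0.172416-0.186871i, Y(Ω₂)=-0.015450+0.015584i
  term(m=+0) = -0.151630-0.000000i   from Y*(Ω₁)=-0.410565-0.000000i, Y(Ω₂)=+0.369321+0.000000i
  term(m=+1) = +0.005576-0.000200i   from Y*(Ω₁)=+0.172416-0.186871i, Y(Ω₂)=+0.015450+0.015584i
  term(m=+2) = -0.213509+0.015356i   from Y*(Ω₁)=-0.045317-0.562302i, Y(Ω₂)=+0.003270-0.379442i
  term(m=+3) = +0.062360-0.006742i   from Y*(Ω₁)=-0.325282-0.254948i, Y(Ω₂)=-0.108694+0.105919i
  term(m=+4) = +0.053202-0.007693i   from Y*(Ω₁)=-0.184074+0.029864i, Y(Ω₂)=-0.288219-0.004968i
  term(m=+5) = -0.026756+0.004855i   from Y*(Ω₁)=-0.032506+0.049147i, Y(Ω₂)=+0.319214+0.333275i
  term(m=+6) = +0.004536-0.000993i   from Y*(Ω₁)=+0.003227+0.013114i, Y(Ω₂)=+0.008889-0.343720i
  term(m=+7) = -0.000335+0.000086i   from Y*(Ω₁)=+0.001927+0.001062i, Y(Ω₂)=-0.114321+0.107624i
  term(m=+8) = +0.000009-0.000003i   from Y*(Ω₁)=+0.000215-0.000072i, Y(Ω₂)=+0.042033+0.001450i
Total Σ_m = -0.381462-0.000000i. Multiply by 0.739198: -0.281976-0.000000i. P_8(cos γ) = -0.281976

-0.281976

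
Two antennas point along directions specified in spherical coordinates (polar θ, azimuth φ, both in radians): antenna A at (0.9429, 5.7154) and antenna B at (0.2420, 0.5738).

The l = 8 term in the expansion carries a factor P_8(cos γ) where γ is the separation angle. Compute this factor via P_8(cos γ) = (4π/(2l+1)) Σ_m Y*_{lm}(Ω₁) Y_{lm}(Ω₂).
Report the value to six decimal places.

Summing Y*_{l m}(θ₁,φ₁)·Y_{l m}(θ₂,φ₂) over m ∈ [−8, 8]; prefactor 4π/(2·8+1) = 0.739198:
  m=-8: (-0.016052, 0.093450) × (-0.000001, 0.000006) = (-0.000001, -0.000000)  (running Σ = (-0.000001, -0.000000))
  m=-7: (-0.185213, 0.203703) × (-0.000058, 0.000070) = (-0.000003, -0.000025)  (running Σ = (-0.000004, -0.000025))
  m=-6: (-0.426152, 0.115705) × (-0.000895, 0.000278) = (0.000349, -0.000222)  (running Σ = (0.000345, -0.000247))
  m=-5: (-0.344443, -0.107556) × (-0.006694, -0.001871) = (0.002104, 0.001364)  (running Σ = (0.002449, 0.001118))
  m=-4: (0.021665, 0.025703) × (-0.025318, -0.028611) = (0.000187, -0.001271)  (running Σ = (0.002636, -0.000153))
  m=-3: (0.047731, 0.357962) × (-0.023013, -0.151647) = (0.053185, -0.015476)  (running Σ = (0.055822, -0.015629))
  m=-2: (-0.068114, 0.146494) × (0.173512, -0.385230) = (0.044615, 0.051658)  (running Σ = (0.100437, 0.036029))
  m=-1: (0.248370, -0.158422) × (0.562187, -0.363366) = (0.082065, -0.179312)  (running Σ = (0.182502, -0.143283))
  m=0: (0.209699, -0.000000) × (0.222604, 0.000000) = (0.046680, 0.000000)  (running Σ = (0.229182, -0.143283))
  m=1: (-0.248370, -0.158422) × (-0.562187, -0.363366) = (0.082065, 0.179312)  (running Σ = (0.311247, 0.036029))
  m=2: (-0.068114, -0.146494) × (0.173512, 0.385230) = (0.044615, -0.051658)  (running Σ = (0.355862, -0.015629))
  m=3: (-0.047731, 0.357962) × (0.023013, -0.151647) = (0.053185, 0.015476)  (running Σ = (0.409047, -0.000153))
  m=4: (0.021665, -0.025703) × (-0.025318, 0.028611) = (0.000187, 0.001271)  (running Σ = (0.409234, 0.001118))
  m=5: (0.344443, -0.107556) × (0.006694, -0.001871) = (0.002104, -0.001364)  (running Σ = (0.411339, -0.000247))
  m=6: (-0.426152, -0.115705) × (-0.000895, -0.000278) = (0.000349, 0.000222)  (running Σ = (0.411688, -0.000025))
  m=7: (0.185213, 0.203703) × (0.000058, 0.000070) = (-0.000003, 0.000025)  (running Σ = (0.411684, -0.000000))
  m=8: (-0.016052, -0.093450) × (-0.000001, -0.000006) = (-0.000001, 0.000000)  (running Σ = (0.411684, 0.000000))
Accumulated sum (0.411684, 0.000000); after 4π/(2l+1) scaling, (0.304316, 0.000000) ⇒ P_8 = 0.304316

0.304316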